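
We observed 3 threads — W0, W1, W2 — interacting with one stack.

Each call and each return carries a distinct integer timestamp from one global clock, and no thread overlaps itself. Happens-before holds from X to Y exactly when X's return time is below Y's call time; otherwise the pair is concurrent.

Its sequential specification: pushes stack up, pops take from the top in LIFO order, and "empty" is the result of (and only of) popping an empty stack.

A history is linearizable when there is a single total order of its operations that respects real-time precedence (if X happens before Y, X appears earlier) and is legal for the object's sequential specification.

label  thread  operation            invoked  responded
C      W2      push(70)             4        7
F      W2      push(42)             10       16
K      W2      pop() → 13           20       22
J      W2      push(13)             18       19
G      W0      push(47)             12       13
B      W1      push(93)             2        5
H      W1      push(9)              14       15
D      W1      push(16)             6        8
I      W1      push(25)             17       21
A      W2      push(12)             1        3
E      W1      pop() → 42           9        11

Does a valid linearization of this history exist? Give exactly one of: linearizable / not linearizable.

linearizable

one valid linearization: A, B, C, D, F, E, G, H, I, J, K
after step 1 (A push(12)): stack <12>
after step 2 (B push(93)): stack <12,93>
after step 3 (C push(70)): stack <12,93,70>
after step 4 (D push(16)): stack <12,93,70,16>
after step 5 (F push(42)): stack <12,93,70,16,42>
after step 6 (E pop() → 42): stack <12,93,70,16>
after step 7 (G push(47)): stack <12,93,70,16,47>
after step 8 (H push(9)): stack <12,93,70,16,47,9>
after step 9 (I push(25)): stack <12,93,70,16,47,9,25>
after step 10 (J push(13)): stack <12,93,70,16,47,9,25,13>
after step 11 (K pop() → 13): stack <12,93,70,16,47,9,25>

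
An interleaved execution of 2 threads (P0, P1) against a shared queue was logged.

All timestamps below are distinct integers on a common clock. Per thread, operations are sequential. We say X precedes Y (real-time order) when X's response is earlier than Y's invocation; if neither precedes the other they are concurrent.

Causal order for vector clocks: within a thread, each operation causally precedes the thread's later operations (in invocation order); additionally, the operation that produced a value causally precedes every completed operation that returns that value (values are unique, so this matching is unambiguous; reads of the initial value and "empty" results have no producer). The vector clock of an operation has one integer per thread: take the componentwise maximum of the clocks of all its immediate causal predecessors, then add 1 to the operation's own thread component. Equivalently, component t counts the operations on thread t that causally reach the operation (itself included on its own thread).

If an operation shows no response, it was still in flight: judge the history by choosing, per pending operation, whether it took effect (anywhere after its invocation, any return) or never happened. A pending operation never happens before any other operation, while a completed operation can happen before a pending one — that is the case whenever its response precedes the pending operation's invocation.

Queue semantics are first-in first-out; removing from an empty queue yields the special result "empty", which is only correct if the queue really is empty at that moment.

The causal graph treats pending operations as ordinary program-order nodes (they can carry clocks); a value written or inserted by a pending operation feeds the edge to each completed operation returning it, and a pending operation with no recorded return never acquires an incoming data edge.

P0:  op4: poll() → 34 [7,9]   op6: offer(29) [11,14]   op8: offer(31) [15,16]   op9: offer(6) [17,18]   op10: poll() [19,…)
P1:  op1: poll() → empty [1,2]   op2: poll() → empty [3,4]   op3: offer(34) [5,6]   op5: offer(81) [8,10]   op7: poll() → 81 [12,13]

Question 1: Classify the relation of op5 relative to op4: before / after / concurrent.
Answer: concurrent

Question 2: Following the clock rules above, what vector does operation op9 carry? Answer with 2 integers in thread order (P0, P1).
Answer: (4, 3)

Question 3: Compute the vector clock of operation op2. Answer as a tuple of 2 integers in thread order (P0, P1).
Answer: (0, 2)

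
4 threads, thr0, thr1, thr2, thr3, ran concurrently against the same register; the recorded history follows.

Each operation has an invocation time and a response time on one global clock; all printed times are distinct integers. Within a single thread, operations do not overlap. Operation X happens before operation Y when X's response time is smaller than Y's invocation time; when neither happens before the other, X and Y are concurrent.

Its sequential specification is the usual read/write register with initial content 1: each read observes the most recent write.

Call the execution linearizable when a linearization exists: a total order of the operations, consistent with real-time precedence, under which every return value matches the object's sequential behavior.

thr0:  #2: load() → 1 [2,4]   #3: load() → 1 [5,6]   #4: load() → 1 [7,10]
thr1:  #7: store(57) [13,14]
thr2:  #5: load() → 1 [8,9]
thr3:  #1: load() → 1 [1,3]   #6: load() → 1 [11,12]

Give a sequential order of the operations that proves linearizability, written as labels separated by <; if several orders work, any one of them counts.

#1 < #2 < #3 < #4 < #5 < #6 < #7

step 1: #1 load() → 1 — value 1
step 2: #2 load() → 1 — value 1
step 3: #3 load() → 1 — value 1
step 4: #4 load() → 1 — value 1
step 5: #5 load() → 1 — value 1
step 6: #6 load() → 1 — value 1
step 7: #7 store(57) — value 57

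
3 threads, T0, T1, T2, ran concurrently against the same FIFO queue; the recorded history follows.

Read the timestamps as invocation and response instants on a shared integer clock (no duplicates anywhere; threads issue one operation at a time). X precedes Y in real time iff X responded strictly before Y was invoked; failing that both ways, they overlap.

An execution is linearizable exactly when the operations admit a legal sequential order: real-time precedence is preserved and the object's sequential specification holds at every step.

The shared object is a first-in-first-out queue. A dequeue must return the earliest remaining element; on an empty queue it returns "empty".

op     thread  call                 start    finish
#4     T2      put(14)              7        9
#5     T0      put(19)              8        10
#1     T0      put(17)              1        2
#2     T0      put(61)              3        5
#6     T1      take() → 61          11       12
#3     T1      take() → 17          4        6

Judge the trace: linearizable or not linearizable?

one valid linearization: #1, #2, #3, #4, #5, #6
step 1: #1 put(17) — queue <17>
step 2: #2 put(61) — queue <17,61>
step 3: #3 take() → 17 — queue <61>
step 4: #4 put(14) — queue <61,14>
step 5: #5 put(19) — queue <61,14,19>
step 6: #6 take() → 61 — queue <14,19>

linearizable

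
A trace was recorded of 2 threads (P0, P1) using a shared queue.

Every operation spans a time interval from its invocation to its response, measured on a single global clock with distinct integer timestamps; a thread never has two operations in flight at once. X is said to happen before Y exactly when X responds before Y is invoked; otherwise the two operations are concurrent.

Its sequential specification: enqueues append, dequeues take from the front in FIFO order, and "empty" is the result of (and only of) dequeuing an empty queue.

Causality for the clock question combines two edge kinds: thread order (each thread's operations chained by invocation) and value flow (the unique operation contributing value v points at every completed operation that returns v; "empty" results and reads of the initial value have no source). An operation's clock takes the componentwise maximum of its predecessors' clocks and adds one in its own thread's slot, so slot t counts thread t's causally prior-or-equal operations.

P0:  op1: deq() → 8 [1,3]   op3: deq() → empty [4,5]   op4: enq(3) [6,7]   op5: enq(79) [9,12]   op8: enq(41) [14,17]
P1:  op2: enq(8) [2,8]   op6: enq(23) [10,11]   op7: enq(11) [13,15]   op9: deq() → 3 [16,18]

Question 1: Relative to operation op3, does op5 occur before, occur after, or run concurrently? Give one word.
Answer: after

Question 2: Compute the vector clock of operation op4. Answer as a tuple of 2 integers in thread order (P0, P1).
Answer: (3, 1)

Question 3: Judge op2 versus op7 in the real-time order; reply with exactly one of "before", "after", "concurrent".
Answer: before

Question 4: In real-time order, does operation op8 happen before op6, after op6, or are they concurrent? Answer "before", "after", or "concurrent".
Answer: after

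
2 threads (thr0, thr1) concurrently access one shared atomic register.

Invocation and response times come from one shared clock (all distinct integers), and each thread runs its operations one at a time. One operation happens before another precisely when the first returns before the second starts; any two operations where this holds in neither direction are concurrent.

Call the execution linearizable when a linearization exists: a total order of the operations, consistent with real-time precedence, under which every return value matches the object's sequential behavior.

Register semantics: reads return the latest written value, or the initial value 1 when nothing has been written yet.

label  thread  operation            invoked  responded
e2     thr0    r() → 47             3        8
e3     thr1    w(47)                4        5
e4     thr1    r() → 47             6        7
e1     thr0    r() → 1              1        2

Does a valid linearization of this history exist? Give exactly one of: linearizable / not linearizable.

linearizable

one valid linearization: e1, e3, e2, e4
step 1: e1 r() → 1 — value 1
step 2: e3 w(47) — value 47
step 3: e2 r() → 47 — value 47
step 4: e4 r() → 47 — value 47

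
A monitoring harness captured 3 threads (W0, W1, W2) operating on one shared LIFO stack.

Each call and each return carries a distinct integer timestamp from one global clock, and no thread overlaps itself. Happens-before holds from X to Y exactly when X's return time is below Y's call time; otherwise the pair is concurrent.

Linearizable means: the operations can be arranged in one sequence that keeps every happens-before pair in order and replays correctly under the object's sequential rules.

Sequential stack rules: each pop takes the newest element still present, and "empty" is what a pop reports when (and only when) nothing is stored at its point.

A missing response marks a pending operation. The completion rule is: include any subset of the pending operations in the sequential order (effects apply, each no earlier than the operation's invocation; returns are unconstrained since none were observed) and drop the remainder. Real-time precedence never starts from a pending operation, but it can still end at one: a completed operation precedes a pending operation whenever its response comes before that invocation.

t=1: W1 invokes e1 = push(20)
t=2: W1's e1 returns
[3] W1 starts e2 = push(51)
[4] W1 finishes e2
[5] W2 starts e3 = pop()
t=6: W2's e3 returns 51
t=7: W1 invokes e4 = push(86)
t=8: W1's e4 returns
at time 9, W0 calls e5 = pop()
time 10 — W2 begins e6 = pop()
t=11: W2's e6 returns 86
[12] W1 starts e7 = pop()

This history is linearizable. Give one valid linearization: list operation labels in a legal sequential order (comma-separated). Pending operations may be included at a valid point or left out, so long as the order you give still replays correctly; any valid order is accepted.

step 1: e1 push(20) — stack <20>
step 2: e2 push(51) — stack <20,51>
step 3: e3 pop() → 51 — stack <20>
step 4: e4 push(86) — stack <20,86>
step 5: e6 pop() → 86 — stack <20>

e1, e2, e3, e4, e6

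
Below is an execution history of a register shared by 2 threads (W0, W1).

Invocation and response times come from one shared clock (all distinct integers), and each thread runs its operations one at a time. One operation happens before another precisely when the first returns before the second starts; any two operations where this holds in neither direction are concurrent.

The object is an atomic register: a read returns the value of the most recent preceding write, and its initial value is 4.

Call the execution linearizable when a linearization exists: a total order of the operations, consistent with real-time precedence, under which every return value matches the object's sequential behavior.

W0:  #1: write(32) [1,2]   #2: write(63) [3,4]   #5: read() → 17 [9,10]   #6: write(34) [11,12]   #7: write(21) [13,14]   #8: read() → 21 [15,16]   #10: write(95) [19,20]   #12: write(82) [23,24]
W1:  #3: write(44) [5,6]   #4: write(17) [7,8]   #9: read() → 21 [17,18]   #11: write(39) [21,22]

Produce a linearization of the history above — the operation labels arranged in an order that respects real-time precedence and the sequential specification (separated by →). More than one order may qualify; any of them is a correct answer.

#1 → #2 → #3 → #4 → #5 → #6 → #7 → #8 → #9 → #10 → #11 → #12

after step 1 (#1 write(32)): value 32
after step 2 (#2 write(63)): value 63
after step 3 (#3 write(44)): value 44
after step 4 (#4 write(17)): value 17
after step 5 (#5 read() → 17): value 17
after step 6 (#6 write(34)): value 34
after step 7 (#7 write(21)): value 21
after step 8 (#8 read() → 21): value 21
after step 9 (#9 read() → 21): value 21
after step 10 (#10 write(95)): value 95
after step 11 (#11 write(39)): value 39
after step 12 (#12 write(82)): value 82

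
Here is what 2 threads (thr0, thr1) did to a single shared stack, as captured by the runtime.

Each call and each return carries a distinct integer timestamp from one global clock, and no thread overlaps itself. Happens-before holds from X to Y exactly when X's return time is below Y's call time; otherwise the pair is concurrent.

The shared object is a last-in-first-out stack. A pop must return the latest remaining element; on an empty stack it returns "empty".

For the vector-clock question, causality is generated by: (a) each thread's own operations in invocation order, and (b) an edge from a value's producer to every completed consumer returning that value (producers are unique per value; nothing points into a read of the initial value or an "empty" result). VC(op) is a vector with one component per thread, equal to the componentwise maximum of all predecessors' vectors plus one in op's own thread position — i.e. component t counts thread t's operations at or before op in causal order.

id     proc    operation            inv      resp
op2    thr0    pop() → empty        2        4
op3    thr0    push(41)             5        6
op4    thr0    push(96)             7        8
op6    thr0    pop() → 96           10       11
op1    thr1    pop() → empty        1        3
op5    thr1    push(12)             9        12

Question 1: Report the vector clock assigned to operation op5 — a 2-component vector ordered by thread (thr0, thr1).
Answer: (0, 2)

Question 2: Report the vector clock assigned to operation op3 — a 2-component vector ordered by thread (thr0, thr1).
Answer: (2, 0)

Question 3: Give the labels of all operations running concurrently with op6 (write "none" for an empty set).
Answer: op5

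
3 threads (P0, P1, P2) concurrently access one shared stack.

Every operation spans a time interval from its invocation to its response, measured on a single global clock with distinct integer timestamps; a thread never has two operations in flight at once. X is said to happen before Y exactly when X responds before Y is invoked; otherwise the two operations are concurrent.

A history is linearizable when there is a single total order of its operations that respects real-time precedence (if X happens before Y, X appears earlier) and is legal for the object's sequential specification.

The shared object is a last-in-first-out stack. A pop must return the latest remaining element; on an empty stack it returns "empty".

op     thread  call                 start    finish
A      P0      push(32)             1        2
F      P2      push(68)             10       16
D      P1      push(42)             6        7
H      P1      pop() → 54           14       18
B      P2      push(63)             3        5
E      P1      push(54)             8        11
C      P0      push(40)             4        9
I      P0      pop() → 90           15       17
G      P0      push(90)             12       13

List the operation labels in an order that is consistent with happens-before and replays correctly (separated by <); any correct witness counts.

A < B < C < D < E < G < I < H < F

1. A push(32), leaving stack <32>
2. B push(63), leaving stack <32,63>
3. C push(40), leaving stack <32,63,40>
4. D push(42), leaving stack <32,63,40,42>
5. E push(54), leaving stack <32,63,40,42,54>
6. G push(90), leaving stack <32,63,40,42,54,90>
7. I pop() → 90, leaving stack <32,63,40,42,54>
8. H pop() → 54, leaving stack <32,63,40,42>
9. F push(68), leaving stack <32,63,40,42,68>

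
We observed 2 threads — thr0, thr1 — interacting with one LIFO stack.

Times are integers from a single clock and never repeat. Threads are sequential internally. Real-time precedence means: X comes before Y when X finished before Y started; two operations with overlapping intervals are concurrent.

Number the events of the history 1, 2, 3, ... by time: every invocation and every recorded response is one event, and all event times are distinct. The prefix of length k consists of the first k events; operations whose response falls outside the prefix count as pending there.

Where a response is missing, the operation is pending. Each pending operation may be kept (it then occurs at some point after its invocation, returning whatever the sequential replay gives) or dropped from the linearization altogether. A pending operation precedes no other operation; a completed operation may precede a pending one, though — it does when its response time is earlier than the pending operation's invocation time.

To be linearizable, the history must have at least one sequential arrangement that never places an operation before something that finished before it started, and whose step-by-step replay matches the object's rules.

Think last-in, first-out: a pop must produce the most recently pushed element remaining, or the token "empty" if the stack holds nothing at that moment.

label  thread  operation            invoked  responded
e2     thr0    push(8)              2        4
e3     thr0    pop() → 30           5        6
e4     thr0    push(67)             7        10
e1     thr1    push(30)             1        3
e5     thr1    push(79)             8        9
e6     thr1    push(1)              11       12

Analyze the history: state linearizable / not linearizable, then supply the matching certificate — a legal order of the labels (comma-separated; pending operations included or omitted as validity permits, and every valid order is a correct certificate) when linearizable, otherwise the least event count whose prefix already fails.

linearizable — witness: e2, e1, e3, e4, e5, e6

after step 1 (e2 push(8)): stack <8>
after step 2 (e1 push(30)): stack <8,30>
after step 3 (e3 pop() → 30): stack <8>
after step 4 (e4 push(67)): stack <8,67>
after step 5 (e5 push(79)): stack <8,67,79>
after step 6 (e6 push(1)): stack <8,67,79,1>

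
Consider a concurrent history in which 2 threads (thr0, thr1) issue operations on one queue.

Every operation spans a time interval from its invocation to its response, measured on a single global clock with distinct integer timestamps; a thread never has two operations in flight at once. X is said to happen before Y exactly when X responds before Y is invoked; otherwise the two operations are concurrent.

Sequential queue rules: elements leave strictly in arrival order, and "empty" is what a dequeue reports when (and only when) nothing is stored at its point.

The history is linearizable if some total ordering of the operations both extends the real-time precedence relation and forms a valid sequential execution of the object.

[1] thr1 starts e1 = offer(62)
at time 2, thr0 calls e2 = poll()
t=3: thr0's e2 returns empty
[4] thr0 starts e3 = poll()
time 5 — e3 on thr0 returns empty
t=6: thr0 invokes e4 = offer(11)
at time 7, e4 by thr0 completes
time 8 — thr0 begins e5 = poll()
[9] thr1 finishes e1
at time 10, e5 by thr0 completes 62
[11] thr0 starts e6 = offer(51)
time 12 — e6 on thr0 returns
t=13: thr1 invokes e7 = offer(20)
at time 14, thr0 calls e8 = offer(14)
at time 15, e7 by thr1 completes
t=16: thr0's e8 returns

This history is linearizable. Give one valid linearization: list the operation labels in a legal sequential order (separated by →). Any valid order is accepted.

e2 → e3 → e1 → e4 → e5 → e6 → e7 → e8

after step 1 (e2 poll() → empty): queue <>
after step 2 (e3 poll() → empty): queue <>
after step 3 (e1 offer(62)): queue <62>
after step 4 (e4 offer(11)): queue <62,11>
after step 5 (e5 poll() → 62): queue <11>
after step 6 (e6 offer(51)): queue <11,51>
after step 7 (e7 offer(20)): queue <11,51,20>
after step 8 (e8 offer(14)): queue <11,51,20,14>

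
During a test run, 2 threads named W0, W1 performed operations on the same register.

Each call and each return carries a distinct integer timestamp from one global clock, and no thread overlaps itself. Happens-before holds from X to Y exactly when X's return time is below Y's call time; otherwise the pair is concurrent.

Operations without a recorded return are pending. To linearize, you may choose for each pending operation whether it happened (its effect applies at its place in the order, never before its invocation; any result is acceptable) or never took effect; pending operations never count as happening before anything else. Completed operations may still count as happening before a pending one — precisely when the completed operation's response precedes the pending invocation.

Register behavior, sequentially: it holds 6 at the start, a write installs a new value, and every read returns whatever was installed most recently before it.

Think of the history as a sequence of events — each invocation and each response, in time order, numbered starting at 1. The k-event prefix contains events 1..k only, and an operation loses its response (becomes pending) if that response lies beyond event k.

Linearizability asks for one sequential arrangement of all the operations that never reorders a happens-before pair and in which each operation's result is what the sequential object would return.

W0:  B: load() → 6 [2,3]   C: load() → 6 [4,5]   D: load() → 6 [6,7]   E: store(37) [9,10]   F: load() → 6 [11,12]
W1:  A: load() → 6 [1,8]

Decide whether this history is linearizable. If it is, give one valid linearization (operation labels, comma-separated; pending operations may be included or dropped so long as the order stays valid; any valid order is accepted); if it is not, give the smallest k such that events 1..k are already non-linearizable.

not linearizable — minimal violating prefix: 12 events

the violation lands at event 12, F's response at time 12: events 1..11 linearize, events 1..12 do not
no legal order exists: 4 real-time-consistent candidates over 6 completed register operations, all rejected
take A, B, C, D, E, F: step 6 already fails, because F load() → 6 cannot occur there
take B, A, C, D, E, F: step 6 already fails, because F load() → 6 cannot occur there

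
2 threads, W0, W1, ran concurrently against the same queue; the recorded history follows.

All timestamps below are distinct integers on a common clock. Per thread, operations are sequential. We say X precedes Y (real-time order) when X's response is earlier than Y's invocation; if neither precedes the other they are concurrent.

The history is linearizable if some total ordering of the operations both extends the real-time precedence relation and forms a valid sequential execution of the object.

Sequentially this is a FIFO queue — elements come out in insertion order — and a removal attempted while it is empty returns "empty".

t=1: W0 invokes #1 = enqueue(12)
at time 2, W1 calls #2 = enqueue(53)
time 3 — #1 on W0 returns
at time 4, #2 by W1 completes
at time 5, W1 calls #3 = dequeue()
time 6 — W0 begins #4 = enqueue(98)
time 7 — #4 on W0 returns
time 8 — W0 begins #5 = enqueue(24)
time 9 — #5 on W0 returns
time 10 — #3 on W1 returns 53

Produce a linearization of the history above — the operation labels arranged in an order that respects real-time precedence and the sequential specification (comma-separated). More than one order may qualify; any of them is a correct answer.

1. #2 enqueue(53), leaving queue <53>
2. #1 enqueue(12), leaving queue <53,12>
3. #3 dequeue() → 53, leaving queue <12>
4. #4 enqueue(98), leaving queue <12,98>
5. #5 enqueue(24), leaving queue <12,98,24>

#2, #1, #3, #4, #5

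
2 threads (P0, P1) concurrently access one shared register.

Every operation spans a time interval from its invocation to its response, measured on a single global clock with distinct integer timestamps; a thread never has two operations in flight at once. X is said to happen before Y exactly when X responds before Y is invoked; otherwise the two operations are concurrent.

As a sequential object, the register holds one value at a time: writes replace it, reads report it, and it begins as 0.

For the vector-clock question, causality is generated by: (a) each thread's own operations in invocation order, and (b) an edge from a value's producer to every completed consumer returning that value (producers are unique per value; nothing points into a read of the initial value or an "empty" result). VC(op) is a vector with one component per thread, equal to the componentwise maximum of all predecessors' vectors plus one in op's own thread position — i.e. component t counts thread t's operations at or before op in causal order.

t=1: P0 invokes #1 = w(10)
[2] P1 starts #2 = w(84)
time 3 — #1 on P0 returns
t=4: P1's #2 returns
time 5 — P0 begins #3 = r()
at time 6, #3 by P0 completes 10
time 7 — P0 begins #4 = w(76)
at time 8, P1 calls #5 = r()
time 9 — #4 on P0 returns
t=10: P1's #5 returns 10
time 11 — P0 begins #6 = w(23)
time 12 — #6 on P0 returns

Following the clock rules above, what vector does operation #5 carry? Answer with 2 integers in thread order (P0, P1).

#2, invoked 2, has no incoming edges; only P1's bump applies → (0, 1)
#1, invoked 1, has no incoming edges; only P0's bump applies → (1, 0)
merge at #3 (invoked 5): VC(#1)=(1, 0), own-thread bump on P0 → (2, 0)
merge at #5 (invoked 8): VC(#1)=(1, 0), VC(#2)=(0, 1), own-thread bump on P1 → (1, 2)
merge at #4 (invoked 7): VC(#3)=(2, 0), own-thread bump on P0 → (3, 0)
merge at #6 (invoked 11): VC(#4)=(3, 0), own-thread bump on P0 → (4, 0)
target: VC(#5) = (1, 2)

(1, 2)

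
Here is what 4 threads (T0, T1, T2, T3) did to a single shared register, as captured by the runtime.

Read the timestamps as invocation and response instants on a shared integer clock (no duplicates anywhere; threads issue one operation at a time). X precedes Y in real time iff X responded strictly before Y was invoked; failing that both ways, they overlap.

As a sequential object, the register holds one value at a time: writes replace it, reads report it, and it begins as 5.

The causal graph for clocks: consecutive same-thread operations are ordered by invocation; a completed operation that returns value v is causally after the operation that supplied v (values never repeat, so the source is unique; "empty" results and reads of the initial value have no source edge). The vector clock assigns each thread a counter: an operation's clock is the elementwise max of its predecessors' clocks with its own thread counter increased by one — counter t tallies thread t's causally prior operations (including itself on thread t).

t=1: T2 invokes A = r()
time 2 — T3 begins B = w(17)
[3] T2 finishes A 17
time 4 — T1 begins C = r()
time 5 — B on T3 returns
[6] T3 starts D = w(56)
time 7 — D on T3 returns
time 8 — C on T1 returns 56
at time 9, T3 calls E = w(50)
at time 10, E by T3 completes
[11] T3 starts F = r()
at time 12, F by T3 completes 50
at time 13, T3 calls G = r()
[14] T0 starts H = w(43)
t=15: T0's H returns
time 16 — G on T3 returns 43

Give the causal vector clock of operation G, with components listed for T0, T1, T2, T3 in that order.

(1, 0, 0, 5)

root op B, invoked 2: fresh clock plus T3's own tick → (0, 0, 0, 1)
root op H, invoked 14: fresh clock plus T0's own tick → (1, 0, 0, 0)
VC(D, invoked at 6): max of VC(B)=(0, 0, 0, 1), then +1 on thread T3 → (0, 0, 0, 2)
VC(A, invoked at 1): max of VC(B)=(0, 0, 0, 1), then +1 on thread T2 → (0, 0, 1, 1)
VC(E, invoked at 9): max of VC(D)=(0, 0, 0, 2), then +1 on thread T3 → (0, 0, 0, 3)
VC(C, invoked at 4): max of VC(D)=(0, 0, 0, 2), then +1 on thread T1 → (0, 1, 0, 2)
VC(F, invoked at 11): max of VC(E)=(0, 0, 0, 3), then +1 on thread T3 → (0, 0, 0, 4)
VC(G, invoked at 13): max of VC(F)=(0, 0, 0, 4), VC(H)=(1, 0, 0, 0), then +1 on thread T3 → (1, 0, 0, 5)
target: VC(G) = (1, 0, 0, 5)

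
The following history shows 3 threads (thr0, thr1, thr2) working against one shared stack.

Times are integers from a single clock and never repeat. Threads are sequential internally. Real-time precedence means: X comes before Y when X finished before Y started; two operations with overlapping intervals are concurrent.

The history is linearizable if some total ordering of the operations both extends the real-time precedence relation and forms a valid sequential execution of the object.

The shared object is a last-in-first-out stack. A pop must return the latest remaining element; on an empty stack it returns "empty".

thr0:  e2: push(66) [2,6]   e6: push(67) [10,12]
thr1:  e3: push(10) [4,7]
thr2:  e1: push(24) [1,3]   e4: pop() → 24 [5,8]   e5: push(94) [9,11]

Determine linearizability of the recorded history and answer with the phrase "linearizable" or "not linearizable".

linearizable

a witness: e1, e4, e2, e3, e5, e6
after step 1 (e1 push(24)): stack <24>
after step 2 (e4 pop() → 24): stack <>
after step 3 (e2 push(66)): stack <66>
after step 4 (e3 push(10)): stack <66,10>
after step 5 (e5 push(94)): stack <66,10,94>
after step 6 (e6 push(67)): stack <66,10,94,67>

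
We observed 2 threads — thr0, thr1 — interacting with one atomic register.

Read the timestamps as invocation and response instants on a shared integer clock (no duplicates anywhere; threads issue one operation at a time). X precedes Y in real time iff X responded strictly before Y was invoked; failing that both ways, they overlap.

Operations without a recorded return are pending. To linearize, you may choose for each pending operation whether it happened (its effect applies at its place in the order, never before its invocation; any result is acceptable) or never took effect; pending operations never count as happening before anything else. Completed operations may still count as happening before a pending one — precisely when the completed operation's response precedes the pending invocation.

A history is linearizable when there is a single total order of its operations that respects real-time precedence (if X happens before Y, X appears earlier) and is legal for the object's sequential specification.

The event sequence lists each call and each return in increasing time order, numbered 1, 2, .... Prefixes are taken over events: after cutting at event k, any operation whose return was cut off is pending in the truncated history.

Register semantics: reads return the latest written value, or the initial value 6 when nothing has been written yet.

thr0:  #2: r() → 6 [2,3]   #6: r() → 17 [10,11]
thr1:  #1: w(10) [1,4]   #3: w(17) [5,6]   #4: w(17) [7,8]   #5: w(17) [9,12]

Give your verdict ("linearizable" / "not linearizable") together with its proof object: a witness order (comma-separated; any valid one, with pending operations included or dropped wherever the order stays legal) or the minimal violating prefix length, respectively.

linearizable — witness: #2, #1, #3, #4, #5, #6

after step 1 (#2 r() → 6): value 6
after step 2 (#1 w(10)): value 10
after step 3 (#3 w(17)): value 17
after step 4 (#4 w(17)): value 17
after step 5 (#5 w(17)): value 17
after step 6 (#6 r() → 17): value 17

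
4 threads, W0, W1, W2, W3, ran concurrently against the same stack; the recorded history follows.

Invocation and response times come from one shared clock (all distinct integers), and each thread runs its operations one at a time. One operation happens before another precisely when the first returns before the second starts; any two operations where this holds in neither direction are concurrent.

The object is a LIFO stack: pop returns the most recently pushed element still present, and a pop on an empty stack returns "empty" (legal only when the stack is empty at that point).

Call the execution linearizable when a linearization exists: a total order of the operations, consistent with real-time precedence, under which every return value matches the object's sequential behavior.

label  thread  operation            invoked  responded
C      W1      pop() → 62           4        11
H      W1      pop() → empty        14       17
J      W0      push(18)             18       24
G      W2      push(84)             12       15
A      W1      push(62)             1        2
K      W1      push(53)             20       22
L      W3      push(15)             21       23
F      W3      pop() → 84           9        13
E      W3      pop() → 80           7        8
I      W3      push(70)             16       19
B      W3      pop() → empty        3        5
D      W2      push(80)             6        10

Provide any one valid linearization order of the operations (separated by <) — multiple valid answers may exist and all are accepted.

1. A push(62), leaving stack <62>
2. C pop() → 62, leaving stack <>
3. B pop() → empty, leaving stack <>
4. D push(80), leaving stack <80>
5. E pop() → 80, leaving stack <>
6. G push(84), leaving stack <84>
7. F pop() → 84, leaving stack <>
8. H pop() → empty, leaving stack <>
9. I push(70), leaving stack <70>
10. J push(18), leaving stack <70,18>
11. K push(53), leaving stack <70,18,53>
12. L push(15), leaving stack <70,18,53,15>

A < C < B < D < E < G < F < H < I < J < K < L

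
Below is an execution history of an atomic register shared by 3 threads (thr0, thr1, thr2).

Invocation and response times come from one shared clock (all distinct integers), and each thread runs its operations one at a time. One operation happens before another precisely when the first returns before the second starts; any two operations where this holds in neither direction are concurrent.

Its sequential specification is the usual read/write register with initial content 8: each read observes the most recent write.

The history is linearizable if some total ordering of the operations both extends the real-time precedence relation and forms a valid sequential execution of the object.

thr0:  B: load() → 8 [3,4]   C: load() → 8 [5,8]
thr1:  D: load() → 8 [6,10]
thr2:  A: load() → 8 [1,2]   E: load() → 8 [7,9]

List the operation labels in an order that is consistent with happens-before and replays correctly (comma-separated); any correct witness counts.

A, B, C, D, E

after step 1 (A load() → 8): value 8
after step 2 (B load() → 8): value 8
after step 3 (C load() → 8): value 8
after step 4 (D load() → 8): value 8
after step 5 (E load() → 8): value 8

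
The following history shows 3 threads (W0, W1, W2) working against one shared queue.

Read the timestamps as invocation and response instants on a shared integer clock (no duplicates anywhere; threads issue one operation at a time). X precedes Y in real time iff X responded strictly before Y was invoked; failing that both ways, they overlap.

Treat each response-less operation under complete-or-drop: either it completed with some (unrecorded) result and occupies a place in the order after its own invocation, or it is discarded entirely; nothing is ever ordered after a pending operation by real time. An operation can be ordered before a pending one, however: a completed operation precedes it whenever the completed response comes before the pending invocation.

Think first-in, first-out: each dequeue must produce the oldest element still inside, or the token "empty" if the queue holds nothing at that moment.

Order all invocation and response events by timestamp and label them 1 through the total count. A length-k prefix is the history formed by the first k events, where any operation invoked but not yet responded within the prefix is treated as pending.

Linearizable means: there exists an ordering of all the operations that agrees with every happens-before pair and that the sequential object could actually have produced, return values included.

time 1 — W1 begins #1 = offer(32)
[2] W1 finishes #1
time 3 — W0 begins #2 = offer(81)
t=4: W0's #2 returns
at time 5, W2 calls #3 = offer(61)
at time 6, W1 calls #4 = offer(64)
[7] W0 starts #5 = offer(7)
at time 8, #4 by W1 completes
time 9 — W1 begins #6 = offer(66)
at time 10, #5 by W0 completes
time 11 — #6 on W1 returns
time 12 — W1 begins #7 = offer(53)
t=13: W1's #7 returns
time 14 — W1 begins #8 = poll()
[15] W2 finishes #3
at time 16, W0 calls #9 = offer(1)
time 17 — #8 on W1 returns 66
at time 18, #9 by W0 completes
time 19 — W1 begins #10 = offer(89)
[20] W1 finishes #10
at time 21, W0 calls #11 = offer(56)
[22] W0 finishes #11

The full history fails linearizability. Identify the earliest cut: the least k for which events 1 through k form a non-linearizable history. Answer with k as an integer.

events 1..16 are linearizable, e.g. via #1, #2, #3, #4, #5, #6, #7:
1. #1 offer(32), leaving queue <32>
2. #2 offer(81), leaving queue <32,81>
3. #3 offer(61), leaving queue <32,81,61>
4. #4 offer(64), leaving queue <32,81,61,64>
5. #5 offer(7), leaving queue <32,81,61,64,7>
6. #6 offer(66), leaving queue <32,81,61,64,7,66>
7. #7 offer(53), leaving queue <32,81,61,64,7,66,53>
with event 17 included (#8 responding at time 17), all real-time-consistent orders fail
including or dropping the 1 pending operation (#9) in any combination fails
take #1, #2, #3, #4, #5, #6, #7, #8 (pending dropped): step 8 already fails, because #8 poll() → 66 cannot occur there
take #1, #2, #3, #4, #6, #5, #7, #8 (pending dropped): step 8 already fails, because #8 poll() → 66 cannot occur there

17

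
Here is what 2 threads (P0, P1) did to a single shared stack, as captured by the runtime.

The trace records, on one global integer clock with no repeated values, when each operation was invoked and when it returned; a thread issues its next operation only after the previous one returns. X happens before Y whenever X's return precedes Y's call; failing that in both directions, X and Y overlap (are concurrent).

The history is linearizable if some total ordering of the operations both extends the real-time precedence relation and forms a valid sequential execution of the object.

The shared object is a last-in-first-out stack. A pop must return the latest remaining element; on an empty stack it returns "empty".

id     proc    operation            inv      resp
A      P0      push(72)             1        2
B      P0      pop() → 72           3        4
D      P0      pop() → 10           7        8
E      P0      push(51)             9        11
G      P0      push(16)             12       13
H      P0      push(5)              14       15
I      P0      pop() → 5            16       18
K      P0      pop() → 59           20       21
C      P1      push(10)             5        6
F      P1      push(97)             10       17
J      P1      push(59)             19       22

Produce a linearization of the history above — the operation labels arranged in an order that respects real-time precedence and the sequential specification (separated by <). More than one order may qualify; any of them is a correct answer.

step 1: A push(72) — stack <72>
step 2: B pop() → 72 — stack <>
step 3: C push(10) — stack <10>
step 4: D pop() → 10 — stack <>
step 5: E push(51) — stack <51>
step 6: F push(97) — stack <51,97>
step 7: G push(16) — stack <51,97,16>
step 8: H push(5) — stack <51,97,16,5>
step 9: I pop() → 5 — stack <51,97,16>
step 10: J push(59) — stack <51,97,16,59>
step 11: K pop() → 59 — stack <51,97,16>

A < B < C < D < E < F < G < H < I < J < K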